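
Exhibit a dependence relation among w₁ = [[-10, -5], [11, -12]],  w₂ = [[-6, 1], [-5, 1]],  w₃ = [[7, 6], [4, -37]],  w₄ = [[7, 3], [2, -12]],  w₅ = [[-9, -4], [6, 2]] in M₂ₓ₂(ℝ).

w₁ + w₂ - w₃ + 2w₄ - w₅ = 0

Write each element as a vector in ℝ⁴ using {E₁₁, E₁₂, E₂₁, E₂₂}.
Write the vectors as columns of a matrix and find a nonzero vector in its null space.
A generator of the null space is (1, 1, -1, 2, -1).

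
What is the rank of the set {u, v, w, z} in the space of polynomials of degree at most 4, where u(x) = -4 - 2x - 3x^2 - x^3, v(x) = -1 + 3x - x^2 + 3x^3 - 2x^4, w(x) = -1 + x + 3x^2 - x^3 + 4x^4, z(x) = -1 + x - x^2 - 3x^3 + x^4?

4

Pass to coordinate vectors with respect to the basis {1, x, …, x^4}.
Row-reduce the 4×5 matrix with these as rows.
The echelon form has 4 nonzero rows, so the rank is 4.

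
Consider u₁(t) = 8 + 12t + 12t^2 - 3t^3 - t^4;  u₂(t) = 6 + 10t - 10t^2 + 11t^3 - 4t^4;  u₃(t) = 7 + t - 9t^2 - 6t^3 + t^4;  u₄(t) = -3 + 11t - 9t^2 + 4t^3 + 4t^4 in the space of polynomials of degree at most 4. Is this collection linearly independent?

Write each element as a coordinate vector in ℝ⁵ using {1, t, …, t^4}.
Place the vectors as rows of a 4×5 matrix and reduce to echelon form.
The reduction yields 4 nonzero rows, so the rank is 4.
Since rank = 4 (the number of vectors), the set is linearly independent.

linearly independent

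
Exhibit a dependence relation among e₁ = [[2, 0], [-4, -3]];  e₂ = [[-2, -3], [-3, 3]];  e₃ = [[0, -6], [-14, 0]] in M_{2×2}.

Write each element as a vector in ℝ⁴ using {E₁₁, E₁₂, E₂₁, E₂₂}.
Set up α₁e₁ + … + α₃e₃ = 0 and solve the homogeneous system.
A generator of the null space is (2, 2, -1).

2e₁ + 2e₂ - e₃ = 0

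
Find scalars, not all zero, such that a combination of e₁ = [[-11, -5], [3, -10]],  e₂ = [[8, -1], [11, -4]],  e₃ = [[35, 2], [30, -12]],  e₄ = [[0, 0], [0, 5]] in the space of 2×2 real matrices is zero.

e₁ - 3e₂ + e₃ + 2e₄ = 0

Take coordinates with respect to {E₁₁, E₁₂, E₂₁, E₂₂}.
Write the vectors as columns of a matrix and find a nonzero vector in its null space.
One solution (up to scaling) is (1, -3, 1, 2).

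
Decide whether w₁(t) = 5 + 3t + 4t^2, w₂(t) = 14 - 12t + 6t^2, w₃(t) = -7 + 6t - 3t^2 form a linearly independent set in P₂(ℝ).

Write each element as a coordinate vector in ℝ³ using {1, t, t^2}.
One vector is a scalar multiple of another, so the set is dependent.

linearly dependent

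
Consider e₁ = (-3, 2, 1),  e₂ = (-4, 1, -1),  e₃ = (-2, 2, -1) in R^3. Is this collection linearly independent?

linearly independent

The matrix [e₁|e₂|e₃] has determinant -13.
A nonzero determinant means the columns are linearly independent.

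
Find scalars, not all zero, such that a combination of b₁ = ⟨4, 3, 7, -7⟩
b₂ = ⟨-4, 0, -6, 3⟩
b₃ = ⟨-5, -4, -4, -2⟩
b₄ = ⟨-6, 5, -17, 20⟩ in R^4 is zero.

b₁ - 3b₂ + 2b₃ + b₄ = 0

Set up α₁b₁ + … + α₄b₄ = 0 and solve the homogeneous system.
The free variable yields coefficients (1, -3, 2, 1) (any nonzero multiple also works).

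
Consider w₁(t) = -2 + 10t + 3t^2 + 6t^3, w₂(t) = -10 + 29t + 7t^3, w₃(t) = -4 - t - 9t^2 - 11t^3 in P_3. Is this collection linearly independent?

linearly dependent

Write each element as a coordinate vector in ℝ⁴ using {1, t, …, t^3}.
Place the vectors as rows of a 3×4 matrix and reduce to echelon form.
The reduction yields 2 nonzero rows, so the rank is 2.
Since rank 2 < 3, the set is linearly dependent.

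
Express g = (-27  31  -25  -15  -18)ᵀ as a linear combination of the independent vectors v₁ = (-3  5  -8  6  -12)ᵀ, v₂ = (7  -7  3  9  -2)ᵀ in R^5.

g = 2v₁ - 3v₂

Solve the system with v₁, v₂ as columns and g as the right-hand side.
The system has the unique solution (c₁, c₂) = (2, -3).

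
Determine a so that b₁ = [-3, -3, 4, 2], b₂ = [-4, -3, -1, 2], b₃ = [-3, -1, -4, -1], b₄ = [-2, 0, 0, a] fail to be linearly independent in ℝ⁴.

The vectors are dependent exactly when the determinant of the matrix with rows b₁, b₂, b₃, b₄ vanishes.
Cofactor expansion gives det = -14*a - 50.
This vanishes exactly when a = -25/7.

a = -25/7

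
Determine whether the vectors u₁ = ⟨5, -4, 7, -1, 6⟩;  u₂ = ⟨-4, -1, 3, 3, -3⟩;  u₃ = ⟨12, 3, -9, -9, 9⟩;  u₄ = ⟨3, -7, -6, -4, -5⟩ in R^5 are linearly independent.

One vector is a scalar multiple of another, so the set is dependent.

linearly dependent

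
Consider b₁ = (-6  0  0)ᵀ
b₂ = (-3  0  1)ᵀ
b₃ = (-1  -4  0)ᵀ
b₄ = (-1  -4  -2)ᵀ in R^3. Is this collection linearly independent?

linearly dependent

There are 4 vectors in a 3-dimensional space, so they cannot be linearly independent.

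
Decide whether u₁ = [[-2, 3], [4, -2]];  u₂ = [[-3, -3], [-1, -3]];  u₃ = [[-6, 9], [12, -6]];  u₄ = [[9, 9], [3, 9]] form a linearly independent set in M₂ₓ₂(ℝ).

linearly dependent

Take coordinates with respect to the standard basis {E₁₁, E₁₂, E₂₁, E₂₂}.
Row-reduce the matrix whose columns are u₁, u₂, u₃, u₄.
The reduction yields 2 nonzero rows, so the rank is 2.
Since rank 2 < 4, the set is linearly dependent.
Indeed 3u₁ - u₃ = 0.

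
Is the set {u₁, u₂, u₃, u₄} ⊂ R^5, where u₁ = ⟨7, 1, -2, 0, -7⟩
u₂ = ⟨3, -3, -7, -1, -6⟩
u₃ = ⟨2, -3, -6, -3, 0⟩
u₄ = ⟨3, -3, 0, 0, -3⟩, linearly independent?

Place the vectors as rows of a 4×5 matrix and reduce to echelon form.
The reduction yields 4 nonzero rows, so the rank is 4.
Since rank = 4 (the number of vectors), the set is linearly independent.

linearly independent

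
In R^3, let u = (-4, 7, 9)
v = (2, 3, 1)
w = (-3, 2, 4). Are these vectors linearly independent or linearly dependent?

linearly dependent

The matrix [u|v|w] has determinant 0.
A zero determinant means the columns are linearly dependent.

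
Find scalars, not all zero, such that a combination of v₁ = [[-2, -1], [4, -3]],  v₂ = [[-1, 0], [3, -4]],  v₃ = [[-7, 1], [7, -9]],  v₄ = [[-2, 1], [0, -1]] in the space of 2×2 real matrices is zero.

v₁ + v₂ - v₃ + 2v₄ = 0

Write each element as a vector in ℝ⁴ using {E₁₁, E₁₂, E₂₁, E₂₂}.
Row-reduce the matrix with v₁, v₂, v₃, v₄ as columns; the null space gives the coefficients.
The free variable yields coefficients (1, 1, -1, 2) (any nonzero multiple also works).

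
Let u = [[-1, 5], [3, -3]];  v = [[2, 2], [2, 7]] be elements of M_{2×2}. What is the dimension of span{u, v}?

Pass to coordinate vectors with respect to the basis {E₁₁, E₁₂, E₂₁, E₂₂}.
Form the matrix with u, v as columns and reduce.
The echelon form has 2 nonzero rows, so the rank is 2.

2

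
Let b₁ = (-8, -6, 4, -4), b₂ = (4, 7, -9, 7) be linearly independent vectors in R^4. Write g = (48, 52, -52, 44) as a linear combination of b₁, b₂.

Set up the augmented matrix [b₁ | b₂ | g] and row-reduce.
The system has the unique solution (a₁, a₂) = (-4, 4).

g = -4b₁ + 4b₂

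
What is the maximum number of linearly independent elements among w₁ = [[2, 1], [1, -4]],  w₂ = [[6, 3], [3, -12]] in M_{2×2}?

1

Use coordinates relative to {E₁₁, E₁₂, E₂₁, E₂₂}.
Row-reduce the 2×4 matrix with these as rows.
There is 1 pivot column, so rank = 1.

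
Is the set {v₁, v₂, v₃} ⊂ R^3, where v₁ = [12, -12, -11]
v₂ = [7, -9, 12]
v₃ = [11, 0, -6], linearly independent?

linearly independent

Form the 3×3 matrix with these as columns; its determinant is -2529.
A nonzero determinant means the columns are linearly independent.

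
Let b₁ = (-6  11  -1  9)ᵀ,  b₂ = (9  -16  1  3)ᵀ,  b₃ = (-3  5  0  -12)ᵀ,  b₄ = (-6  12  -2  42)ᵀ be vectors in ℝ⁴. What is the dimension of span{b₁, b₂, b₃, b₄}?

dim = 2

Apply Gaussian elimination to the matrix whose rows are b₁, b₂, b₃, b₄.
Exactly 2 pivots survive; hence the rank is 2.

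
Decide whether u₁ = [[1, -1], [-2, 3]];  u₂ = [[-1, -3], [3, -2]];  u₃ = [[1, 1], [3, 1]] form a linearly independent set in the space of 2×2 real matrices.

Take coordinates with respect to the standard basis {E₁₁, E₁₂, E₂₁, E₂₂}.
Place the vectors as rows of a 3×4 matrix and reduce to echelon form.
The reduction yields 3 nonzero rows, so the rank is 3.
Since rank = 3 (the number of vectors), the set is linearly independent.

linearly independent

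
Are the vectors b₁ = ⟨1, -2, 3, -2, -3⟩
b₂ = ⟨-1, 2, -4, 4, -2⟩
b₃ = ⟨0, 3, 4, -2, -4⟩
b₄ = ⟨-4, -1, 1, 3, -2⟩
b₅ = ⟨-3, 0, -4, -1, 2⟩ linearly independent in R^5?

linearly independent

Place the vectors as rows of a 5×5 matrix and reduce to echelon form.
The reduction yields 5 nonzero rows, so the rank is 5.
Since rank = 5 (the number of vectors), the set is linearly independent.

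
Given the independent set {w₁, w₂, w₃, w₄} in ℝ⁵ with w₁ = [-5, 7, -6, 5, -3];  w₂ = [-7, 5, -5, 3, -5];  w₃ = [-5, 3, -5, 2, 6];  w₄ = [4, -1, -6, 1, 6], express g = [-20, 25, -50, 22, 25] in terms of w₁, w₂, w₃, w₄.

Set up the augmented matrix [w₁ | w₂ | w₃ | w₄ | g] and row-reduce.
Back-substitution yields (α₁, …, α₄) = (2, 1, 3, 3).

g = 2w₁ + w₂ + 3w₃ + 3w₄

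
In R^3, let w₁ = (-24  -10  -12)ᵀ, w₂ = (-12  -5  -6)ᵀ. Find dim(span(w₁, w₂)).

1

Put the 3×2 matrix [w₁|w₂] into echelon form.
Reduction leaves 1 leading entry, giving rank 1.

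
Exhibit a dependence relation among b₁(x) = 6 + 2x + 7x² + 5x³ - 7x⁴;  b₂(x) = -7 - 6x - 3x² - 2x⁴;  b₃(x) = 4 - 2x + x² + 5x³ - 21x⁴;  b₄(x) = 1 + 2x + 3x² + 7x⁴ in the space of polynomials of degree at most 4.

b₁ - b₃ - 2b₄ = 0

Take coordinates with respect to {1, x, …, x⁴}.
Set up α₁b₁ + … + α₄b₄ = 0 and solve the homogeneous system.
One solution (up to scaling) is (1, 0, -1, -2).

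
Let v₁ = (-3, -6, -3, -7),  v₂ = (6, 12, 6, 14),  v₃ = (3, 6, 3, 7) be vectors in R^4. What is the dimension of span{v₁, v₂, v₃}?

dim = 1

Row-reduce the 3×4 matrix with these as rows.
Reduction leaves 1 leading entry, giving rank 1.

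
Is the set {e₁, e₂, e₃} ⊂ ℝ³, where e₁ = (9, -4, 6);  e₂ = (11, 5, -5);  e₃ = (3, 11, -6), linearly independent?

Row-reduce the matrix whose columns are e₁, e₂, e₃.
The reduction yields 3 nonzero rows, so the rank is 3.
Since rank = 3 (the number of vectors), the set is linearly independent.

linearly independent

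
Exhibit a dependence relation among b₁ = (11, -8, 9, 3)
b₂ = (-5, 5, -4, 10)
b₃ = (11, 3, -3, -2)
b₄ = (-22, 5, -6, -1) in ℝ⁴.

Row-reduce the matrix with b₁, b₂, b₃, b₄ as columns; the null space gives the coefficients.
One solution (up to scaling) is (1, 0, 1, 1).

b₁ + b₃ + b₄ = 0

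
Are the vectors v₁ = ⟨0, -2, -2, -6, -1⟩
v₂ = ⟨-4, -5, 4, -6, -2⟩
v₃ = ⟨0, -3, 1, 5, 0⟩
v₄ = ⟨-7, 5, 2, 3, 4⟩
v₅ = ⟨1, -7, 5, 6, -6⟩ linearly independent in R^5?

linearly independent

Form the 5×5 matrix with these as columns; its determinant is 4302.
A nonzero determinant means the columns are linearly independent.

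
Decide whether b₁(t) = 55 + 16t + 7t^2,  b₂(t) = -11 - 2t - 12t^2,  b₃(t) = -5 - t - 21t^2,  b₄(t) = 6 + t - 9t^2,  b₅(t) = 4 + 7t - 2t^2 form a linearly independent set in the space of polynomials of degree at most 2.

Take coordinates with respect to the standard basis {1, t, t^2}.
There are 5 vectors in a 3-dimensional space, so they cannot be linearly independent.

linearly dependent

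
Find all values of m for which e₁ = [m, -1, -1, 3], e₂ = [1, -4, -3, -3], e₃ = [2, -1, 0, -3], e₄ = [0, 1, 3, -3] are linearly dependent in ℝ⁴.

Place the vectors as rows of a 4×4 matrix; dependence ⇔ determinant zero.
Cofactor expansion gives det = -9*m - 48.
This vanishes exactly when m = -16/3.

m = -16/3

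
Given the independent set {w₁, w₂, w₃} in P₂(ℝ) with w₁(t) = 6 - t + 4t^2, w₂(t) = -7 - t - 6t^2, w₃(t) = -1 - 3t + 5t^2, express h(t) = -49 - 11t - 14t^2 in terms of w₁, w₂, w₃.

Work in coordinates with respect to the standard basis {1, t, t^2}.
Since w₁, w₂, w₃ are independent, the coefficients expressing h are uniquely determined by a linear system.
Row-reducing the augmented matrix gives the unique coefficients (a₁, a₂, a₃) = (-4, 3, 4).

h = -4w₁ + 3w₂ + 4w₃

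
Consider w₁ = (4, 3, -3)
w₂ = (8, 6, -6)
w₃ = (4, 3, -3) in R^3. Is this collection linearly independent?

linearly dependent

Two of the vectors are equal, giving an immediate dependence.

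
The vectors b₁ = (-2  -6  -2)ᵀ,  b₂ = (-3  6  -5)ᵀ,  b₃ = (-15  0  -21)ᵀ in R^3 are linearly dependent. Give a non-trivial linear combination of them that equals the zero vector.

3b₁ + 3b₂ - b₃ = 0

Write the vectors as columns of a matrix and find a nonzero vector in its null space.
The free variable yields coefficients (3, 3, -1) (any nonzero multiple also works).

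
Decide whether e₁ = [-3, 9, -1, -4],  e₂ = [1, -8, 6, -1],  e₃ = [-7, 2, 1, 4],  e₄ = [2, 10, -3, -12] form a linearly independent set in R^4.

linearly independent

Row-reduce the matrix whose columns are e₁, e₂, e₃, e₄.
The reduction yields 4 nonzero rows, so the rank is 4.
Since rank = 4 (the number of vectors), the set is linearly independent.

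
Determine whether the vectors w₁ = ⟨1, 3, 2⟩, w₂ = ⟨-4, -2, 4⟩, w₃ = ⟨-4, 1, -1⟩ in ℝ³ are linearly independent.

The matrix [w₁|w₂|w₃] has determinant -86.
A nonzero determinant means the columns are linearly independent.

linearly independent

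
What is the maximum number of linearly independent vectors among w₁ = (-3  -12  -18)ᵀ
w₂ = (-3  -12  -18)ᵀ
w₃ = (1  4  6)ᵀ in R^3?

1

Row-reduce the 3×3 matrix with these as rows.
Exactly 1 pivot survives; hence the rank is 1.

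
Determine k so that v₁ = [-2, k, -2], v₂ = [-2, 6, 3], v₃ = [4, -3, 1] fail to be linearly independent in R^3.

The set is linearly dependent precisely when det[v₁; v₂; v₃] = 0.
Expanding, det = 14*k + 6.
Solving 14*k + 6 = 0 yields k = -3/7.

k = -3/7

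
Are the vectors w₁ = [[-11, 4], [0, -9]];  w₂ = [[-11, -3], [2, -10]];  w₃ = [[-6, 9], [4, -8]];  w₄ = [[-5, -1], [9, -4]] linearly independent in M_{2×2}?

linearly independent

Take coordinates with respect to the standard basis {E₁₁, E₁₂, E₂₁, E₂₂}.
The matrix [w₁|w₂|w₃|w₄] has determinant 2791.
A nonzero determinant means the columns are linearly independent.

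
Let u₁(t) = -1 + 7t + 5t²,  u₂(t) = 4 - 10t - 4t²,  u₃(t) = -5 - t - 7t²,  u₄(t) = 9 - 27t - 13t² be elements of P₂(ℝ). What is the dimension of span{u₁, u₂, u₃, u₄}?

dim = 2

Use coordinates relative to {1, t, t²}.
Put the 3×4 matrix [u₁|u₂|u₃|u₄] into echelon form.
Exactly 2 pivots survive; hence the rank is 2.
(With 4 elements in a 3-dimensional space the rank is at most 3.)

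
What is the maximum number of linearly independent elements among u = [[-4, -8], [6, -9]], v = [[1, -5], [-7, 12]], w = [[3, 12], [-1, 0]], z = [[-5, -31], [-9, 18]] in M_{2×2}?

Pass to coordinate vectors with respect to the basis {E₁₁, E₁₂, E₂₁, E₂₂}.
Apply Gaussian elimination to the matrix whose rows are u, v, w, z.
Reduction leaves 3 leading entries, giving rank 3.

3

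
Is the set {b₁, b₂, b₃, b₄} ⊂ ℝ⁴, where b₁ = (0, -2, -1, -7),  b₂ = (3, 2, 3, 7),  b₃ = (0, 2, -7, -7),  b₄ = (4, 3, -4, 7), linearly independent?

linearly independent

Form the 4×4 matrix with these as columns; its determinant is -518.
A nonzero determinant means the columns are linearly independent.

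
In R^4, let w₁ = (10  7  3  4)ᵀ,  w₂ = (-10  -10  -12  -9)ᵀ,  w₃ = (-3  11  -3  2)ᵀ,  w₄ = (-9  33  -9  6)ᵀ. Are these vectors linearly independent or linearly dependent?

One vector is a scalar multiple of another, so the set is dependent.

linearly dependent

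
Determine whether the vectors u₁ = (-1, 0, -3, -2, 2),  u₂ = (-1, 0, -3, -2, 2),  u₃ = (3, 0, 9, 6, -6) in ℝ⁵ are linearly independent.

Row-reduce the matrix whose columns are u₁, u₂, u₃.
The reduction yields 1 nonzero row, so the rank is 1.
Since rank 1 < 3, the set is linearly dependent.
Indeed u₁ - u₂ = 0.

linearly dependent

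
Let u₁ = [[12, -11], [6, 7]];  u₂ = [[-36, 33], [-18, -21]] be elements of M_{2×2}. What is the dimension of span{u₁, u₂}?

Use coordinates relative to {E₁₁, E₁₂, E₂₁, E₂₂}.
Put the 4×2 matrix [u₁|u₂] into echelon form.
There is 1 pivot column, so rank = 1.

dim = 1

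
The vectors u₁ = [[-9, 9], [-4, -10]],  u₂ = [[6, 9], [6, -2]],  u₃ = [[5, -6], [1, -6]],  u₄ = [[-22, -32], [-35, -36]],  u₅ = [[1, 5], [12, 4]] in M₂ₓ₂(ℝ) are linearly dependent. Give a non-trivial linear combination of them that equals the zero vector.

2u₁ - 3u₂ + 3u₃ - u₄ - u₅ = 0

Take coordinates with respect to {E₁₁, E₁₂, E₂₁, E₂₂}.
Write the vectors as columns of a matrix and find a nonzero vector in its null space.
One solution (up to scaling) is (2, -3, 3, -1, -1).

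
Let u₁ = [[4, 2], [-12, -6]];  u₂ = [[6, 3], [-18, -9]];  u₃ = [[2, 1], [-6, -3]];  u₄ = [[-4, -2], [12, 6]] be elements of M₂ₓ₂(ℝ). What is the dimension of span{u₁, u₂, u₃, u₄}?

Pass to coordinate vectors with respect to the basis {E₁₁, E₁₂, E₂₁, E₂₂}.
Form the matrix with u₁, u₂, u₃, u₄ as columns and reduce.
The echelon form has 1 nonzero row, so the rank is 1.

1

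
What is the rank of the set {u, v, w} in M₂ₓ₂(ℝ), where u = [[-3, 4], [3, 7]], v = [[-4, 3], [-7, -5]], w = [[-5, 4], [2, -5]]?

rank 3

Use coordinates relative to {E₁₁, E₁₂, E₂₁, E₂₂}.
Put the 4×3 matrix [u|v|w] into echelon form.
Reduction leaves 3 leading entries, giving rank 3.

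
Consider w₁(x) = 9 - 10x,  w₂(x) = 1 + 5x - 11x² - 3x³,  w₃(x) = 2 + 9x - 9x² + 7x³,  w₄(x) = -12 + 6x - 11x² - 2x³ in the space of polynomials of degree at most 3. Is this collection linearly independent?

linearly independent

Take coordinates with respect to the standard basis {1, x, …, x³}.
Form the 4×4 matrix with these as columns; its determinant is 13200.
A nonzero determinant means the columns are linearly independent.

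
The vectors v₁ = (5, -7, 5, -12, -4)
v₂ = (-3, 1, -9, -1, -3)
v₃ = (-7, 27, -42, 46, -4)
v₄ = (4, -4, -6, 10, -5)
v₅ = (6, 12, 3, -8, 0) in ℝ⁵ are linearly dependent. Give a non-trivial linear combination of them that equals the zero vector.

3v₁ - 2v₂ + v₃ - 2v₄ - v₅ = 0

Set up α₁v₁ + … + α₅v₅ = 0 and solve the homogeneous system.
The free variable yields coefficients (3, -2, 1, -2, -1) (any nonzero multiple also works).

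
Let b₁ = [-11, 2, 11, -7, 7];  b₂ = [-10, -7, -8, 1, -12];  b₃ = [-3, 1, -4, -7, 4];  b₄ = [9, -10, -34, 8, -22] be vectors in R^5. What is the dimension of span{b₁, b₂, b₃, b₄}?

Put the 5×4 matrix [b₁|b₂|b₃|b₄] into echelon form.
Reduction leaves 3 leading entries, giving rank 3.

3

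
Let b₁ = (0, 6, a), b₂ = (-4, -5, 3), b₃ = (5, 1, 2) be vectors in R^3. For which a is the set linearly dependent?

The set is linearly dependent precisely when det[b₁; b₂; b₃] = 0.
Cofactor expansion gives det = 21*a + 138.
Solving 21*a + 138 = 0 yields a = -46/7.

a = -46/7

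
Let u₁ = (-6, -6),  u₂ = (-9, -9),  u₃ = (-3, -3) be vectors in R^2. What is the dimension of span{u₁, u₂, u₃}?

1

Form the matrix with u₁, u₂, u₃ as columns and reduce.
There is 1 pivot column, so rank = 1.
(With 3 elements in a 2-dimensional space the rank is at most 2.)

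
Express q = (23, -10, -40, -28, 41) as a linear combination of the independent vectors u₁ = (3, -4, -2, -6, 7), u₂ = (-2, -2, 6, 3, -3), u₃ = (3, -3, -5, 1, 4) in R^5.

Set up the augmented matrix [u₁ | u₂ | u₃ | q] and row-reduce.
Row-reducing the augmented matrix gives the unique coefficients (α₁, α₂, α₃) = (3, -4, 2).

q = 3u₁ - 4u₂ + 2u₃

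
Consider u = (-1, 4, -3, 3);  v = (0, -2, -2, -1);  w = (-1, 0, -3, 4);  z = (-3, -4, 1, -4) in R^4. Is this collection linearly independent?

linearly independent

Place the vectors as rows of a 4×4 matrix and reduce to echelon form.
The reduction yields 4 nonzero rows, so the rank is 4.
Since rank = 4 (the number of vectors), the set is linearly independent.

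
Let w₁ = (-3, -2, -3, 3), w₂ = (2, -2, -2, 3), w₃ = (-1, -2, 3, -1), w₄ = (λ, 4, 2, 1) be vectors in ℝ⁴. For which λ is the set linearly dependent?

λ = 35

The set is linearly dependent precisely when det[w₁; w₂; w₃; w₄] = 0.
The determinant works out to 280 - 8*λ.
Setting this to zero gives λ = 35.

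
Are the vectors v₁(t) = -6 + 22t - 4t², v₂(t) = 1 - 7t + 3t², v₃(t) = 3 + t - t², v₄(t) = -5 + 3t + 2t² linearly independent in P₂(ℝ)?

Write each element as a coordinate vector in ℝ³ using {1, t, t²}.
There are 4 vectors in a 3-dimensional space, so they cannot be linearly independent.

linearly dependent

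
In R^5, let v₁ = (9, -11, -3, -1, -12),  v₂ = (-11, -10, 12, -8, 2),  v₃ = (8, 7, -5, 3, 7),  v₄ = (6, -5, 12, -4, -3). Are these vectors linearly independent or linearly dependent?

Place the vectors as rows of a 4×5 matrix and reduce to echelon form.
The reduction yields 4 nonzero rows, so the rank is 4.
Since rank = 4 (the number of vectors), the set is linearly independent.

linearly independent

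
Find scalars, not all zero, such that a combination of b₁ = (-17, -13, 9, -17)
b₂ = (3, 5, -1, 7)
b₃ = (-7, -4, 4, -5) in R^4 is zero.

Row-reduce the matrix with b₁, b₂, b₃ as columns; the null space gives the coefficients.
One solution (up to scaling) is (1, 1, -2).

b₁ + b₂ - 2b₃ = 0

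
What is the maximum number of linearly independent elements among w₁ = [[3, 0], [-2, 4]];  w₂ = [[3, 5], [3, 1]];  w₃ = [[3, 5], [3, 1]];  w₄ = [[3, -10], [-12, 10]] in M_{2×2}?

2

Represent each element by its coordinate vector in ℝ⁴.
Row-reduce the 4×4 matrix with these as rows.
Exactly 2 pivots survive; hence the rank is 2.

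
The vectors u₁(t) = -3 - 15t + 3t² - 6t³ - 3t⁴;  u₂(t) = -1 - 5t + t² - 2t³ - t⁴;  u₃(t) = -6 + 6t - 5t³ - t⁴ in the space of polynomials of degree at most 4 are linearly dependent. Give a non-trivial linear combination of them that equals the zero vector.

u₁ - 3u₂ = 0

Write each element as a vector in ℝ⁵ using {1, t, …, t⁴}.
Row-reduce the matrix with u₁, u₂, u₃ as columns; the null space gives the coefficients.
A generator of the null space is (1, -3, 0).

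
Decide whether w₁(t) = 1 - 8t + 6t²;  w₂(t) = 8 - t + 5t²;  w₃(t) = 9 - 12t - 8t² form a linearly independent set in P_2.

Write each element as a coordinate vector in ℝ³ using {1, t, t²}.
Form the 3×3 matrix with these as columns; its determinant is -1326.
A nonzero determinant means the columns are linearly independent.

linearly independent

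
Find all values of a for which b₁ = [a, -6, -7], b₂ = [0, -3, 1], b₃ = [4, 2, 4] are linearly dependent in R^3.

a = -54/7

The set is linearly dependent precisely when det[b₁; b₂; b₃] = 0.
Cofactor expansion gives det = -14*a - 108.
Solving -14*a - 108 = 0 yields a = -54/7.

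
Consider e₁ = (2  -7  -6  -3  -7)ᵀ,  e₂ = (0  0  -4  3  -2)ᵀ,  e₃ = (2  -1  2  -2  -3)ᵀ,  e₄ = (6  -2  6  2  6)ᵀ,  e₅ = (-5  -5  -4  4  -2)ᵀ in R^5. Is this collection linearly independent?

linearly independent

Form the 5×5 matrix with these as columns; its determinant is -9400.
A nonzero determinant means the columns are linearly independent.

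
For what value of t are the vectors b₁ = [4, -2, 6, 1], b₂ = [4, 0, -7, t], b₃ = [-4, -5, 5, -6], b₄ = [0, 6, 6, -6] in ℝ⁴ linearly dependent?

t = 9

The set is linearly dependent precisely when det[b₁; b₂; b₃; b₄] = 0.
Cofactor expansion gives det = 3888 - 432*t.
Setting this to zero gives t = 9.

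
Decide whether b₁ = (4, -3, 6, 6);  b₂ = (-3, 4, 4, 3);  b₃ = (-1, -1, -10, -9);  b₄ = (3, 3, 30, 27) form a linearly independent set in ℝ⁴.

Form the 4×4 matrix with these as columns; its determinant is 0.
A zero determinant means the columns are linearly dependent.
Indeed b₁ + b₂ + b₃ = 0.

linearly dependent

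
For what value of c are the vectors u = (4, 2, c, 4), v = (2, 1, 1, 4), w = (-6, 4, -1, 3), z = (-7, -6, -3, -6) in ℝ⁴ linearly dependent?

c = 18/11

Place the vectors as rows of a 4×4 matrix; dependence ⇔ determinant zero.
The determinant works out to 187*c - 306.
Solving 187*c - 306 = 0 yields c = 18/11.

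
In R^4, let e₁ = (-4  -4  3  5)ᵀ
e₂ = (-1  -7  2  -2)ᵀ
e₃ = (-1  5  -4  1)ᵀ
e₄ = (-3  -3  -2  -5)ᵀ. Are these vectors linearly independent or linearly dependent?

linearly independent

Row-reduce the matrix whose columns are e₁, e₂, e₃, e₄.
The reduction yields 4 nonzero rows, so the rank is 4.
Since rank = 4 (the number of vectors), the set is linearly independent.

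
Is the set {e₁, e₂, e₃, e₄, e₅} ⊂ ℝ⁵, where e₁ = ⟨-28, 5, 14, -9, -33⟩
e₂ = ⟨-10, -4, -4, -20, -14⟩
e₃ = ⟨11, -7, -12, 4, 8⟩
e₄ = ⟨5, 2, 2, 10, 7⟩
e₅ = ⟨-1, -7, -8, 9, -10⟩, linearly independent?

linearly dependent

One vector is a scalar multiple of another, so the set is dependent.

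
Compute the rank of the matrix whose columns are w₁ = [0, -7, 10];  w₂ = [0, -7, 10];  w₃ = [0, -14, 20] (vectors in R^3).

rank 1

Apply Gaussian elimination to the matrix whose rows are w₁, w₂, w₃.
The echelon form has 1 nonzero row, so the rank is 1.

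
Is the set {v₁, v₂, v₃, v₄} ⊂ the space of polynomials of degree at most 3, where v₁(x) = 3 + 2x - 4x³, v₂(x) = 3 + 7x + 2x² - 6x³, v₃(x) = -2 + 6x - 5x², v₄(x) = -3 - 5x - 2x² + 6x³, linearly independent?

Take coordinates with respect to the standard basis {1, x, …, x³}.
The matrix [v₁|v₂|v₃|v₄] has determinant -92.
A nonzero determinant means the columns are linearly independent.

linearly independent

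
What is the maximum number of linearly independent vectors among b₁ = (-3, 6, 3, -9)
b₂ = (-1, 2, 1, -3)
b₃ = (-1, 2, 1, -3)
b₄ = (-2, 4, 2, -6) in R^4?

1

Put the 4×4 matrix [b₁|b₂|b₃|b₄] into echelon form.
Reduction leaves 1 leading entry, giving rank 1.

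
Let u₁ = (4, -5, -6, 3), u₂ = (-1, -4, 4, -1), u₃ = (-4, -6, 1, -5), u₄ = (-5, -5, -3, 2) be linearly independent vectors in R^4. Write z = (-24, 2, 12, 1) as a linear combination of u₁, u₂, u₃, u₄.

Set up the augmented matrix [u₁ | u₂ | u₃ | u₄ | z] and row-reduce.
The system has the unique solution (α₁, …, α₄) = (-3, 1, -1, 3).

z = -3u₁ + u₂ - u₃ + 3u₄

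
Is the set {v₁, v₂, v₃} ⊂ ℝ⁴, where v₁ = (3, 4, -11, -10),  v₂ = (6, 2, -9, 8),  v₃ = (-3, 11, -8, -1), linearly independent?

Place the vectors as rows of a 3×4 matrix and reduce to echelon form.
The reduction yields 3 nonzero rows, so the rank is 3.
Since rank = 3 (the number of vectors), the set is linearly independent.

linearly independent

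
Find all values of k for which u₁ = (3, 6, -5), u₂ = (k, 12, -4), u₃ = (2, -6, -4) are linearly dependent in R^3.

The set is linearly dependent precisely when det[u₁; u₂; u₃] = 0.
Cofactor expansion gives det = 54*k - 144.
This vanishes exactly when k = 8/3.

k = 8/3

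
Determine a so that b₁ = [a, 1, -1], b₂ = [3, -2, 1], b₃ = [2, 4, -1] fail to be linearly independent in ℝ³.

The set is linearly dependent precisely when det[b₁; b₂; b₃] = 0.
Cofactor expansion gives det = -2*a - 11.
This vanishes exactly when a = -11/2.

a = -11/2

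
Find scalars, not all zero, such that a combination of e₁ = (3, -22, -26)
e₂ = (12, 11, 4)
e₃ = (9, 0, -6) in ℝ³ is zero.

Solve the homogeneous system with e₁, e₂, e₃ as columns by row-reducing the coefficient matrix.
A generator of the null space is (1, 2, -3).

e₁ + 2e₂ - 3e₃ = 0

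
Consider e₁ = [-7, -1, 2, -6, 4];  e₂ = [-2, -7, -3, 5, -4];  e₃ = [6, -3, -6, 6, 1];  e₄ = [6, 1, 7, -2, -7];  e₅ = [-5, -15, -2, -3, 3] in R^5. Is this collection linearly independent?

Row-reduce the matrix whose columns are e₁, e₂, e₃, e₄, e₅.
The reduction yields 4 nonzero rows, so the rank is 4.
Since rank 4 < 5, the set is linearly dependent.

linearly dependent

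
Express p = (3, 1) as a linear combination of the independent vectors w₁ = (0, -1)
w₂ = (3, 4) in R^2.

p = 3w₁ + w₂

Since w₁, w₂ are independent, the coefficients expressing p are uniquely determined by a linear system.
Row-reducing the augmented matrix gives the unique coefficients (α₁, α₂) = (3, 1).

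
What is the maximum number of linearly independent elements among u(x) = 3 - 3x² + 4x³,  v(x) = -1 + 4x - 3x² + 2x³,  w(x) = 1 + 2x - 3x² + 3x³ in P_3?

2

Use coordinates relative to {1, x, …, x³}.
Apply Gaussian elimination to the matrix whose rows are u, v, w.
Exactly 2 pivots survive; hence the rank is 2.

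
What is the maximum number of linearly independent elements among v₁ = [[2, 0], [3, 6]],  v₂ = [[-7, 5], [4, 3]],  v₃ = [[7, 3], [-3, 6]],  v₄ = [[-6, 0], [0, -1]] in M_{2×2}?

4

Represent each element by its coordinate vector in ℝ⁴.
Apply Gaussian elimination to the matrix whose rows are v₁, v₂, v₃, v₄.
The echelon form has 4 nonzero rows, so the rank is 4.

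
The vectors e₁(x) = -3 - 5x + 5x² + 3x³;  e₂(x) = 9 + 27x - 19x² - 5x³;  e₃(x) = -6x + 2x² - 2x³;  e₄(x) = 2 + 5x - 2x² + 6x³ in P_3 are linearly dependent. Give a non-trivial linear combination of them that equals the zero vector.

3e₁ + e₂ + 2e₃ = 0

Pass to coordinate vectors relative to the basis {1, x, …, x³}.
Solve the homogeneous system with e₁, e₂, e₃, e₄ as columns by row-reducing the coefficient matrix.
The free variable yields coefficients (3, 1, 2, 0) (any nonzero multiple also works).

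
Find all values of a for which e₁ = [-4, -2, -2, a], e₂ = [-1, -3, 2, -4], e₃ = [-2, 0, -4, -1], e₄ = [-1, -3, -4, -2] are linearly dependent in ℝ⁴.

Place the vectors as rows of a 4×4 matrix; dependence ⇔ determinant zero.
The determinant works out to -36*a - 196.
Setting this to zero gives a = -49/9.

a = -49/9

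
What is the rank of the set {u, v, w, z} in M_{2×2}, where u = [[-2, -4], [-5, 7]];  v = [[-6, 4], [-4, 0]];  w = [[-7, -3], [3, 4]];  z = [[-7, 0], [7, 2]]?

Pass to coordinate vectors with respect to the basis {E₁₁, E₁₂, E₂₁, E₂₂}.
Put the 4×4 matrix [u|v|w|z] into echelon form.
Reduction leaves 4 leading entries, giving rank 4.

4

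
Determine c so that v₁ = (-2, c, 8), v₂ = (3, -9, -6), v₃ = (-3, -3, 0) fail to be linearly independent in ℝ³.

The vectors are dependent exactly when the determinant of the matrix with rows v₁, v₂, v₃ vanishes.
Expanding, det = 18*c - 252.
Solving 18*c - 252 = 0 yields c = 14.

c = 14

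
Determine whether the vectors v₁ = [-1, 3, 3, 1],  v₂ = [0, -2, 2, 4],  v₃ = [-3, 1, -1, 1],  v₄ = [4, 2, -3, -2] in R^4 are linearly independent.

linearly independent

Form the 4×4 matrix with these as columns; its determinant is -252.
A nonzero determinant means the columns are linearly independent.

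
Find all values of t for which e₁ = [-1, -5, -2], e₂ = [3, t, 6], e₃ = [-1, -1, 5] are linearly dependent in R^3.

Place the vectors as rows of a 3×3 matrix; dependence ⇔ determinant zero.
Expanding, det = 105 - 7*t.
Setting this to zero gives t = 15.

t = 15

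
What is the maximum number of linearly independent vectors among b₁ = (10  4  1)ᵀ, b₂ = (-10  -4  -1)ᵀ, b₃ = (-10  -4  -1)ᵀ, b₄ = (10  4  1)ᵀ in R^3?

Row-reduce the 4×3 matrix with these as rows.
The echelon form has 1 nonzero row, so the rank is 1.
(With 4 elements in a 3-dimensional space the rank is at most 3.)

1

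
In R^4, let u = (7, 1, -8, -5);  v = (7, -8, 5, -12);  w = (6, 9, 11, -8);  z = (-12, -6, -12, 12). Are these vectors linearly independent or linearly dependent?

Place the vectors as rows of a 4×4 matrix and reduce to echelon form.
The reduction yields 4 nonzero rows, so the rank is 4.
Since rank = 4 (the number of vectors), the set is linearly independent.

linearly independent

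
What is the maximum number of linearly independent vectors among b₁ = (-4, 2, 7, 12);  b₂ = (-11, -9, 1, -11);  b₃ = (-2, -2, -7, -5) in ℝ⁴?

Form the matrix with b₁, b₂, b₃ as columns and reduce.
There are 3 pivot columns, so rank = 3.

3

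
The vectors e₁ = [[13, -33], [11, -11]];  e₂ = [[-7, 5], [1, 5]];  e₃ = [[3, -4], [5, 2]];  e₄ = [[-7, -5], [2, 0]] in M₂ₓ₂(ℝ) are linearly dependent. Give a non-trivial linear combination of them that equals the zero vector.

e₁ + 3e₂ - 2e₃ - 2e₄ = 0

Write each element as a vector in ℝ⁴ using {E₁₁, E₁₂, E₂₁, E₂₂}.
Write the vectors as columns of a matrix and find a nonzero vector in its null space.
A generator of the null space is (1, 3, -2, -2).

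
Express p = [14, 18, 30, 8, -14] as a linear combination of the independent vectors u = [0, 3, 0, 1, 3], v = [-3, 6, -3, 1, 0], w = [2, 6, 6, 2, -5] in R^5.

p = 2u - 2v + 4w

Since u, v, w are independent, the coefficients expressing p are uniquely determined by a linear system.
Back-substitution yields (c₁, c₂, c₃) = (2, -2, 4).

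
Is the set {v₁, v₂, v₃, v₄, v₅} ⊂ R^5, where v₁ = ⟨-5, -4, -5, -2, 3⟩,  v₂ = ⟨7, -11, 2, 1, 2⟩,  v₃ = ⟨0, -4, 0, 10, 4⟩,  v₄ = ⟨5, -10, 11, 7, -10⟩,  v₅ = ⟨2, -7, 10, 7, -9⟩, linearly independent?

linearly independent

Place the vectors as rows of a 5×5 matrix and reduce to echelon form.
The reduction yields 5 nonzero rows, so the rank is 5.
Since rank = 5 (the number of vectors), the set is linearly independent.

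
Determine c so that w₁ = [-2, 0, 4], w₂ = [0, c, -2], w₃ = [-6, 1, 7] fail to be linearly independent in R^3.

c = 2/5

Place the vectors as rows of a 3×3 matrix; dependence ⇔ determinant zero.
Expanding, det = 10*c - 4.
This vanishes exactly when c = 2/5.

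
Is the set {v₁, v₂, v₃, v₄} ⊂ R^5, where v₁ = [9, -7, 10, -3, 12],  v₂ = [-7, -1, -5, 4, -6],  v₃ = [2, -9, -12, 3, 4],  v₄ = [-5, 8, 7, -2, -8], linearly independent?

Place the vectors as rows of a 4×5 matrix and reduce to echelon form.
The reduction yields 4 nonzero rows, so the rank is 4.
Since rank = 4 (the number of vectors), the set is linearly independent.

linearly independent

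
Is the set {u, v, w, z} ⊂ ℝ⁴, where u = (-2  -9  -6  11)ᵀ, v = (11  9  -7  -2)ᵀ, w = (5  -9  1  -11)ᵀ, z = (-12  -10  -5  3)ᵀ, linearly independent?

linearly independent

Form the 4×4 matrix with these as columns; its determinant is -28491.
A nonzero determinant means the columns are linearly independent.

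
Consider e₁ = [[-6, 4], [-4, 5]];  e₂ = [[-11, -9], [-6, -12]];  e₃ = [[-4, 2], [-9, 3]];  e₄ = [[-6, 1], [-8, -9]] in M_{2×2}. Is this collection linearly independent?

linearly independent

Write each element as a coordinate vector in ℝ⁴ using {E₁₁, E₁₂, E₂₁, E₂₂}.
The matrix [e₁|e₂|e₃|e₄] has determinant 6551.
A nonzero determinant means the columns are linearly independent.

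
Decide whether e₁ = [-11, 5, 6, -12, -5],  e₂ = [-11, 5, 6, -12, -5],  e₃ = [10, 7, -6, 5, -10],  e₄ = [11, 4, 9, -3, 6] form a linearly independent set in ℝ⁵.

linearly dependent

Two of the vectors are equal, giving an immediate dependence.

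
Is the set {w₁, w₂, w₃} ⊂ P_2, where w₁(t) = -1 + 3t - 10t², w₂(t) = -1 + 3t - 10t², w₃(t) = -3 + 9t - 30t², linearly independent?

Take coordinates with respect to the standard basis {1, t, t²}.
One vector is a scalar multiple of another, so the set is dependent.

linearly dependent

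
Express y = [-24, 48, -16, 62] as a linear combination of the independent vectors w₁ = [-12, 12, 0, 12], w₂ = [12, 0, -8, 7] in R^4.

Since w₁, w₂ are independent, the coefficients expressing y are uniquely determined by a linear system.
Back-substitution yields (c₁, c₂) = (4, 2).

y = 4w₁ + 2w₂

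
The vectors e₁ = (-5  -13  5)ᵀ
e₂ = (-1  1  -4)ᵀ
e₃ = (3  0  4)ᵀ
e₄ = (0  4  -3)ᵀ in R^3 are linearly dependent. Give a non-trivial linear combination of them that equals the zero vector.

Write the vectors as columns of a matrix and find a nonzero vector in its null space.
A generator of the null space is (1, 1, 2, 3).

e₁ + e₂ + 2e₃ + 3e₄ = 0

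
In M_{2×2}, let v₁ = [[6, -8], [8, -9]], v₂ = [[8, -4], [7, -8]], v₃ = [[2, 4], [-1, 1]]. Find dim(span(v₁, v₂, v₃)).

Represent each element by its coordinate vector in ℝ⁴.
Row-reduce the 3×4 matrix with these as rows.
The echelon form has 2 nonzero rows, so the rank is 2.

2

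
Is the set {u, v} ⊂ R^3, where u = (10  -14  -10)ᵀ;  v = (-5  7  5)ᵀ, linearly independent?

linearly dependent

Place the vectors as rows of a 2×3 matrix and reduce to echelon form.
The reduction yields 1 nonzero row, so the rank is 1.
Since rank 1 < 2, the set is linearly dependent.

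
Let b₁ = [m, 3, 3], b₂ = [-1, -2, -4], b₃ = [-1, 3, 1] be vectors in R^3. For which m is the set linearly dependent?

m = 0

Dependence holds iff the 3×3 matrix [b₁ b₂ b₃] is singular.
Expanding, det = 10*m.
Solving 10*m = 0 yields m = 0.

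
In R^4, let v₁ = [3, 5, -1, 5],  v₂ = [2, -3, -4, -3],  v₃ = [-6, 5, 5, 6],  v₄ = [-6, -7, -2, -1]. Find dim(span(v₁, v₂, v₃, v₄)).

Form the matrix with v₁, v₂, v₃, v₄ as columns and reduce.
Exactly 4 pivots survive; hence the rank is 4.

4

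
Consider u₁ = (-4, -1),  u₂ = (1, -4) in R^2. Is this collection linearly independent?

linearly independent

Row-reduce the matrix whose columns are u₁, u₂.
The reduction yields 2 nonzero rows, so the rank is 2.
Since rank = 2 (the number of vectors), the set is linearly independent.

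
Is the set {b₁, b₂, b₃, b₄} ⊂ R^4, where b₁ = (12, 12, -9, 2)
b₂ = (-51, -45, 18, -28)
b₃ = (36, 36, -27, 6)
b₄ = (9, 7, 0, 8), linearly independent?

linearly dependent

One vector is a scalar multiple of another, so the set is dependent.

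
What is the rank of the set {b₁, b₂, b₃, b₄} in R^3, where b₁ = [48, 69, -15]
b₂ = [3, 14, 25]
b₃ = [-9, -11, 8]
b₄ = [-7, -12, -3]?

2

Apply Gaussian elimination to the matrix whose rows are b₁, b₂, b₃, b₄.
There are 2 pivot columns, so rank = 2.
(With 4 elements in a 3-dimensional space the rank is at most 3.)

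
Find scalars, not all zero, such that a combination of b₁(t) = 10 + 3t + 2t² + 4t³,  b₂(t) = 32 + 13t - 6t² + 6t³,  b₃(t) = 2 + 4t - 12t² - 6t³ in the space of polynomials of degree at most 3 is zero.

Write each element as a vector in ℝ⁴ using {1, t, …, t³}.
Set up α₁b₁ + … + α₃b₃ = 0 and solve the homogeneous system.
One solution (up to scaling) is (3, -1, 1).

3b₁ - b₂ + b₃ = 0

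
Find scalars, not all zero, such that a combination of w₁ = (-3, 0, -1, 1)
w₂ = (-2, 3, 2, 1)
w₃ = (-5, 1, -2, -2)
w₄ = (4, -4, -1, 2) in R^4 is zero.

w₁ - w₂ - w₃ - w₄ = 0

Solve the homogeneous system with w₁, w₂, w₃, w₄ as columns by row-reducing the coefficient matrix.
A generator of the null space is (1, -1, -1, -1).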